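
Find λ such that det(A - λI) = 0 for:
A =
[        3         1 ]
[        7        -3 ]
λ = -4, 4

Solve det(A - λI) = 0. For a 2×2 matrix the characteristic equation is λ² - (trace)λ + det = 0.
trace(A) = a + d = 3 - 3 = 0.
det(A) = a*d - b*c = (3)*(-3) - (1)*(7) = -9 - 7 = -16.
Characteristic equation: λ² - (0)λ + (-16) = 0.
Discriminant = (0)² - 4*(-16) = 0 + 64 = 64.
λ = (0 ± √64) / 2 = (0 ± 8) / 2 = -4, 4.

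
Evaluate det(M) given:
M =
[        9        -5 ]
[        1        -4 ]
det(M) = -31

For a 2×2 matrix [[a, b], [c, d]], det = a*d - b*c.
det(M) = (9)*(-4) - (-5)*(1) = -36 + 5 = -31.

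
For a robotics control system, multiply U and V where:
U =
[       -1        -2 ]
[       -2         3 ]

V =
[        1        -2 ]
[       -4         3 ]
UV =
[        7        -4 ]
[      -14        13 ]

Matrix multiplication: (UV)[i][j] = sum over k of U[i][k] * V[k][j].
  (UV)[0][0] = (-1)*(1) + (-2)*(-4) = 7
  (UV)[0][1] = (-1)*(-2) + (-2)*(3) = -4
  (UV)[1][0] = (-2)*(1) + (3)*(-4) = -14
  (UV)[1][1] = (-2)*(-2) + (3)*(3) = 13
UV =
[        7        -4 ]
[      -14        13 ]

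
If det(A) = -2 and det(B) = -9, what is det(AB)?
18

Use the multiplicative property of determinants: det(AB) = det(A)*det(B).
det(AB) = (-2)*(-9) = 18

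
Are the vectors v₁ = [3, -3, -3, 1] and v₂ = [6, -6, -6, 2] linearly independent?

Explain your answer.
No, linearly dependent (v₂ = 2·v₁)

Check whether there is a scalar k with v₂ = k·v₁.
Comparing components, k = 2 satisfies 2·[3, -3, -3, 1] = [6, -6, -6, 2].
Since v₂ is a scalar multiple of v₁, the two vectors are linearly dependent.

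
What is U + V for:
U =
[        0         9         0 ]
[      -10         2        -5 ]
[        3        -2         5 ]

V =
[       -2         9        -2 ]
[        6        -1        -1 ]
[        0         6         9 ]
U + V =
[       -2        18        -2 ]
[       -4         1        -6 ]
[        3         4        14 ]

Matrix addition is elementwise: (U+V)[i][j] = U[i][j] + V[i][j].
  (U+V)[0][0] = (0) + (-2) = -2
  (U+V)[0][1] = (9) + (9) = 18
  (U+V)[0][2] = (0) + (-2) = -2
  (U+V)[1][0] = (-10) + (6) = -4
  (U+V)[1][1] = (2) + (-1) = 1
  (U+V)[1][2] = (-5) + (-1) = -6
  (U+V)[2][0] = (3) + (0) = 3
  (U+V)[2][1] = (-2) + (6) = 4
  (U+V)[2][2] = (5) + (9) = 14
U + V =
[       -2        18        -2 ]
[       -4         1        -6 ]
[        3         4        14 ]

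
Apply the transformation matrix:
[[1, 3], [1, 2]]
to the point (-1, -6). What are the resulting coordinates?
(-19, -13)

Matrix multiplication:
[[1, 3], [1, 2]] × [-1, -6]ᵀ
= [1×-1 + 3×-6, 1×-1 + 2×-6]ᵀ
= [-19.0000, -13.0000]ᵀ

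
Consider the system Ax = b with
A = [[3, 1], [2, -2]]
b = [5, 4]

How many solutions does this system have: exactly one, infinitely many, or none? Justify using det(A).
Exactly one solution

Compute det(A) = (3)*(-2) - (1)*(2) = -8.
Because det(A) ≠ 0, A is invertible and Ax = b has a unique solution for every b (here x = A⁻¹ b).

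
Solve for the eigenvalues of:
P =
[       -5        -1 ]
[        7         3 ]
λ = -4, 2

Solve det(P - λI) = 0. For a 2×2 matrix the characteristic equation is λ² - (trace)λ + det = 0.
trace(P) = a + d = -5 + 3 = -2.
det(P) = a*d - b*c = (-5)*(3) - (-1)*(7) = -15 + 7 = -8.
Characteristic equation: λ² - (-2)λ + (-8) = 0.
Discriminant = (-2)² - 4*(-8) = 4 + 32 = 36.
λ = (-2 ± √36) / 2 = (-2 ± 6) / 2 = -4, 2.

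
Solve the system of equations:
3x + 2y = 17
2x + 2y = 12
x = 5, y = 1

Use elimination (row reduction):
Equation 1: 3x + 2y = 17.
Equation 2: 2x + 2y = 12.
Multiply Eq1 by 2 and Eq2 by 3: 6x + 4y = 34;  6x + 6y = 36.
Subtract: (2)y = 2, so y = 1.
Back-substitute into Eq1: 3x + 2*(1) = 17, so x = 5.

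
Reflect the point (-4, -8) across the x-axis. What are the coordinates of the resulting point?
(-4, 8)

Reflection across x-axis: (-4, -8) → (-4, 8)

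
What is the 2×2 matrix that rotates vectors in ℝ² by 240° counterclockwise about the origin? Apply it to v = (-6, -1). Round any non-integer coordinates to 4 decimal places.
R = [[-1/2, √3/2], [-√3/2, -1/2]]; R·v = (2.1340, 5.6962)

A counterclockwise rotation by angle θ in ℝ² has matrix R(θ) = [[cos θ, -sin θ], [sin θ, cos θ]].
For θ = 240°: cos θ = -1/2, sin θ = -√3/2.
R(240°) = [[-1/2, √3/2], [-√3/2, -1/2]].
R·v = [-1/2·-6 + (√3/2)·-1, -√3/2·-6 + -1/2·-1] = (2.1340, 5.6962).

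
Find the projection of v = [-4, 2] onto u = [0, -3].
[0, 2]

The projection of v onto u is proj_u(v) = ((v·u) / (u·u)) · u.
v·u = (-4)*(0) + (2)*(-3) = -6.
u·u = (0)*(0) + (-3)*(-3) = 9.
coefficient = -6 / 9 = -2/3.
proj_u(v) = -2/3 · [0, -3] = [0, 2].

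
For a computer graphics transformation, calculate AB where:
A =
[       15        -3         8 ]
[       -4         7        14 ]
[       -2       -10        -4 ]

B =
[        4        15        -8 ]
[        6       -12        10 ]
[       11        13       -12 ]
AB =
[      130       365      -246 ]
[      180        38       -66 ]
[     -112        38       -36 ]

Matrix multiplication: (AB)[i][j] = sum over k of A[i][k] * B[k][j].
  (AB)[0][0] = (15)*(4) + (-3)*(6) + (8)*(11) = 130
  (AB)[0][1] = (15)*(15) + (-3)*(-12) + (8)*(13) = 365
  (AB)[0][2] = (15)*(-8) + (-3)*(10) + (8)*(-12) = -246
  (AB)[1][0] = (-4)*(4) + (7)*(6) + (14)*(11) = 180
  (AB)[1][1] = (-4)*(15) + (7)*(-12) + (14)*(13) = 38
  (AB)[1][2] = (-4)*(-8) + (7)*(10) + (14)*(-12) = -66
  (AB)[2][0] = (-2)*(4) + (-10)*(6) + (-4)*(11) = -112
  (AB)[2][1] = (-2)*(15) + (-10)*(-12) + (-4)*(13) = 38
  (AB)[2][2] = (-2)*(-8) + (-10)*(10) + (-4)*(-12) = -36
AB =
[      130       365      -246 ]
[      180        38       -66 ]
[     -112        38       -36 ]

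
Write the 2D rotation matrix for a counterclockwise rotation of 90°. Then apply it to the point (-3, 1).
R = [[0, -1], [1, 0]]; R·(-3, 1) = (-1, -3)

Rotation matrix formula: R(θ) = [[cos θ, -sin θ], [sin θ, cos θ]]
For θ = 90°:
cos(90°) = 0
sin(90°) = 1
R = [[0, -1], [1, 0]]
Apply to (-3, 1): [0·-3 + (-1)·1, 1·-3 + 0·1] = (-1, -3)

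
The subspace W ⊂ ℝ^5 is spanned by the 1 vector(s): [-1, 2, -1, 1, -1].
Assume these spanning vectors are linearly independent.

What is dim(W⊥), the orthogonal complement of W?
dim(W⊥) = 4

For any subspace W of ℝ^n, dim(W) + dim(W⊥) = n (the whole-space dimension).
Here the given 1 vectors are linearly independent, so dim(W) = 1.
Thus dim(W⊥) = n - dim(W) = 5 - 1 = 4.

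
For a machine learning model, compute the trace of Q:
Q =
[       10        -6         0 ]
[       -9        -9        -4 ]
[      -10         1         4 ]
tr(Q) = 10 - 9 + 4 = 5

The trace of a square matrix is the sum of its diagonal entries.
Diagonal entries of Q: Q[0][0] = 10, Q[1][1] = -9, Q[2][2] = 4.
tr(Q) = 10 - 9 + 4 = 5.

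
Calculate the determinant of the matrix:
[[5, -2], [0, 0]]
0

For a 2×2 matrix [[a, b], [c, d]], det = ad - bc
det = (5)(0) - (-2)(0) = 0 - 0 = 0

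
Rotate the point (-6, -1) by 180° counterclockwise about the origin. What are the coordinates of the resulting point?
(6, 1)

Rotation matrix R(θ) = [[cos θ, -sin θ], [sin θ, cos θ]]; for θ = 180°:
R = [[-1, 0], [0, -1]]
Result: R × [-6, -1]ᵀ = [-1·-6 + (0)·-1, 0·-6 + (-1)·-1]ᵀ = (6, 1)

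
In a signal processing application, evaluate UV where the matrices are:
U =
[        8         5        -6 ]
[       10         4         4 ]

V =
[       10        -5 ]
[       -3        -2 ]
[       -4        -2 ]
UV =
[       89       -38 ]
[       72       -66 ]

Matrix multiplication: (UV)[i][j] = sum over k of U[i][k] * V[k][j].
  (UV)[0][0] = (8)*(10) + (5)*(-3) + (-6)*(-4) = 89
  (UV)[0][1] = (8)*(-5) + (5)*(-2) + (-6)*(-2) = -38
  (UV)[1][0] = (10)*(10) + (4)*(-3) + (4)*(-4) = 72
  (UV)[1][1] = (10)*(-5) + (4)*(-2) + (4)*(-2) = -66
UV =
[       89       -38 ]
[       72       -66 ]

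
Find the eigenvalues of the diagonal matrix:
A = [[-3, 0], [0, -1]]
λ₁ = -3, λ₂ = -1

The characteristic polynomial of A is det(A - λI) = (-3 - λ)(-1 - λ) = 0.
The roots are λ = -3 and λ = -1, so the eigenvalues are the diagonal entries.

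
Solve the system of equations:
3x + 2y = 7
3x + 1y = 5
x = 1, y = 2

Use elimination (row reduction):
Equation 1: 3x + 2y = 7.
Equation 2: 3x + 1y = 5.
Multiply Eq1 by 3 and Eq2 by 3: 9x + 6y = 21;  9x + 3y = 15.
Subtract: (-3)y = -6, so y = 2.
Back-substitute into Eq1: 3x + 2*(2) = 7, so x = 1.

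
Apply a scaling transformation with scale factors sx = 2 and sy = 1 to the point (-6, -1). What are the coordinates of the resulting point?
(-12, -1)

Scaling matrix:
[[2, 0], [0, 1]]
Result: (-6 × 2, -1 × 1) = (-12, -1)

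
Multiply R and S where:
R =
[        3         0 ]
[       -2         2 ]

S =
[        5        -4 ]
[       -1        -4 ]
RS =
[       15       -12 ]
[      -12         0 ]

Matrix multiplication: (RS)[i][j] = sum over k of R[i][k] * S[k][j].
  (RS)[0][0] = (3)*(5) + (0)*(-1) = 15
  (RS)[0][1] = (3)*(-4) + (0)*(-4) = -12
  (RS)[1][0] = (-2)*(5) + (2)*(-1) = -12
  (RS)[1][1] = (-2)*(-4) + (2)*(-4) = 0
RS =
[       15       -12 ]
[      -12         0 ]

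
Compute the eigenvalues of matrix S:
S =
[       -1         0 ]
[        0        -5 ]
λ = -5, -1

Solve det(S - λI) = 0. For a 2×2 matrix the characteristic equation is λ² - (trace)λ + det = 0.
trace(S) = a + d = -1 - 5 = -6.
det(S) = a*d - b*c = (-1)*(-5) - (0)*(0) = 5 - 0 = 5.
Characteristic equation: λ² - (-6)λ + (5) = 0.
Discriminant = (-6)² - 4*(5) = 36 - 20 = 16.
λ = (-6 ± √16) / 2 = (-6 ± 4) / 2 = -5, -1.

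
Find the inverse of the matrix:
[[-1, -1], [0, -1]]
[[-1, 1], [0, -1]]

For [[a,b],[c,d]], inverse = (1/det)·[[d,-b],[-c,a]]
det = -1·-1 - -1·0 = 1
Inverse = (1/1)·[[-1, 1], [0, -1]]
        = [[-1, 1], [0, -1]]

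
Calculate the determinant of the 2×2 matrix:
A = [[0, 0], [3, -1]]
0

For A = [[a, b], [c, d]], det(A) = a*d - b*c.
det(A) = (0)*(-1) - (0)*(3) = 0 - 0 = 0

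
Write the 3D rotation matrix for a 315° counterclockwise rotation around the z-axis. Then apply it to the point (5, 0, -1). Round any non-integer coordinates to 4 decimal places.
R = [[√2/2, √2/2, 0], [-√2/2, √2/2, 0], [0, 0, 1]]; R·(5, 0, -1) = (3.5355, -3.5355, -1.0000)

Rotation matrix for 315° around z-axis:
cos(315°) = √2/2, sin(315°) = -√2/2
R = [[√2/2, √2/2, 0], [-√2/2, √2/2, 0], [0, 0, 1]]
Apply to (5, 0, -1): R·[5, 0, -1]ᵀ = (3.5355, -3.5355, -1.0000)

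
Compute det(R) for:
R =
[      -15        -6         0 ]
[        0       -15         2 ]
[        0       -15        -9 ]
det(R) = -2475

Expand along row 0 (cofactor expansion): det(R) = a*(e*i - f*h) - b*(d*i - f*g) + c*(d*h - e*g), where the 3×3 is [[a, b, c], [d, e, f], [g, h, i]].
Minor M_00 = (-15)*(-9) - (2)*(-15) = 135 + 30 = 165.
Minor M_01 = (0)*(-9) - (2)*(0) = 0 - 0 = 0.
Minor M_02 = (0)*(-15) - (-15)*(0) = 0 - 0 = 0.
det(R) = (-15)*(165) - (-6)*(0) + (0)*(0) = -2475 + 0 + 0 = -2475.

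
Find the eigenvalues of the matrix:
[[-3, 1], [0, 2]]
λ = -3 and λ = 2

Characteristic equation: det(A - λI) = 0
λ² - (trace)λ + (det) = 0
λ² - (-1)λ + (-6) = 0
λ² + 1λ - 6 = 0
Solving: λ = -3, 2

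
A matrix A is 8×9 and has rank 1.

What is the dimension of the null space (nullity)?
8

The rank-nullity theorem for an m×n matrix states:
rank(A) + nullity(A) = n (the number of columns).
Here n = 9 and rank(A) = 1, so nullity(A) = 9 - 1 = 8.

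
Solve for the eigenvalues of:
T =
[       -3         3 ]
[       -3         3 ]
λ = 0, 0

Solve det(T - λI) = 0. For a 2×2 matrix the characteristic equation is λ² - (trace)λ + det = 0.
trace(T) = a + d = -3 + 3 = 0.
det(T) = a*d - b*c = (-3)*(3) - (3)*(-3) = -9 + 9 = 0.
Characteristic equation: λ² - (0)λ + (0) = 0.
Discriminant = (0)² - 4*(0) = 0 - 0 = 0.
λ = (0 ± √0) / 2 = (0 ± 0) / 2 = 0, 0.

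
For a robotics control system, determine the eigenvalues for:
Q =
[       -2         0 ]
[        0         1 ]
λ = -2, 1

Solve det(Q - λI) = 0. For a 2×2 matrix the characteristic equation is λ² - (trace)λ + det = 0.
trace(Q) = a + d = -2 + 1 = -1.
det(Q) = a*d - b*c = (-2)*(1) - (0)*(0) = -2 - 0 = -2.
Characteristic equation: λ² - (-1)λ + (-2) = 0.
Discriminant = (-1)² - 4*(-2) = 1 + 8 = 9.
λ = (-1 ± √9) / 2 = (-1 ± 3) / 2 = -2, 1.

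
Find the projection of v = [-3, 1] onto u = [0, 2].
[0, 1]

The projection of v onto u is proj_u(v) = ((v·u) / (u·u)) · u.
v·u = (-3)*(0) + (1)*(2) = 2.
u·u = (0)*(0) + (2)*(2) = 4.
coefficient = 2 / 4 = 1/2.
proj_u(v) = 1/2 · [0, 2] = [0, 1].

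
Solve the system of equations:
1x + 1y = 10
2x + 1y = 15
x = 5, y = 5

Use elimination (row reduction):
Equation 1: 1x + 1y = 10.
Equation 2: 2x + 1y = 15.
Multiply Eq1 by 2 and Eq2 by 1: 2x + 2y = 20;  2x + 1y = 15.
Subtract: (-1)y = -5, so y = 5.
Back-substitute into Eq1: 1x + 1*(5) = 10, so x = 5.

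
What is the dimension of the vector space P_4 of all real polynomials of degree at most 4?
Dimension = 5

A polynomial of degree at most 4 can be written as a₀ + a₁x + a₂x² + … + a_4x^4, with 5 free coefficients a₀, …, a_4.
The set {1, x, x², …, x^4} is a basis: it spans P_4 (every such polynomial is a linear combination of these) and is linearly independent (a polynomial is zero iff all its coefficients are zero).
Therefore dim(P_4) = 4 + 1 = 5.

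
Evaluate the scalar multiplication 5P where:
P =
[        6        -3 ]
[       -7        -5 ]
5P =
[       30       -15 ]
[      -35       -25 ]

Scalar multiplication is elementwise: (5P)[i][j] = 5 * P[i][j].
  (5P)[0][0] = 5 * (6) = 30
  (5P)[0][1] = 5 * (-3) = -15
  (5P)[1][0] = 5 * (-7) = -35
  (5P)[1][1] = 5 * (-5) = -25
5P =
[       30       -15 ]
[      -35       -25 ]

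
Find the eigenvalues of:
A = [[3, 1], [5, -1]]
λ = -2, 4

Solve det(A - λI) = 0. For a 2×2 matrix this is λ² - (trace)λ + det = 0.
trace(A) = 3 - 1 = 2.
det(A) = (3)*(-1) - (1)*(5) = -3 - 5 = -8.
Characteristic equation: λ² - (2)λ + (-8) = 0.
Discriminant: (2)² - 4*(-8) = 4 + 32 = 36.
Roots: λ = (2 ± √36) / 2 = -2, 4.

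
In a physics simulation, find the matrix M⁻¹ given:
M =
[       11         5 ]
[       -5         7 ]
det(M) = 102
M⁻¹ =
[    7/102    -5/102 ]
[    5/102    11/102 ]

For a 2×2 matrix M = [[a, b], [c, d]] with det(M) ≠ 0, M⁻¹ = (1/det(M)) * [[d, -b], [-c, a]].
det(M) = (11)*(7) - (5)*(-5) = 77 + 25 = 102.
M⁻¹ = (1/102) * [[7, -5], [5, 11]].
Dividing each entry by 102 and reducing:
M⁻¹ =
[    7/102    -5/102 ]
[    5/102    11/102 ]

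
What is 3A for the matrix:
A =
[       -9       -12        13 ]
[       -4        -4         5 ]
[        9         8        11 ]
3A =
[      -27       -36        39 ]
[      -12       -12        15 ]
[       27        24        33 ]

Scalar multiplication is elementwise: (3A)[i][j] = 3 * A[i][j].
  (3A)[0][0] = 3 * (-9) = -27
  (3A)[0][1] = 3 * (-12) = -36
  (3A)[0][2] = 3 * (13) = 39
  (3A)[1][0] = 3 * (-4) = -12
  (3A)[1][1] = 3 * (-4) = -12
  (3A)[1][2] = 3 * (5) = 15
  (3A)[2][0] = 3 * (9) = 27
  (3A)[2][1] = 3 * (8) = 24
  (3A)[2][2] = 3 * (11) = 33
3A =
[      -27       -36        39 ]
[      -12       -12        15 ]
[       27        24        33 ]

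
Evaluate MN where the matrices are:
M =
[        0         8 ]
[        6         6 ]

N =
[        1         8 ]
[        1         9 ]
MN =
[        8        72 ]
[       12       102 ]

Matrix multiplication: (MN)[i][j] = sum over k of M[i][k] * N[k][j].
  (MN)[0][0] = (0)*(1) + (8)*(1) = 8
  (MN)[0][1] = (0)*(8) + (8)*(9) = 72
  (MN)[1][0] = (6)*(1) + (6)*(1) = 12
  (MN)[1][1] = (6)*(8) + (6)*(9) = 102
MN =
[        8        72 ]
[       12       102 ]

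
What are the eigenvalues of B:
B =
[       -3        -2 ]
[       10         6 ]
λ = 1, 2

Solve det(B - λI) = 0. For a 2×2 matrix the characteristic equation is λ² - (trace)λ + det = 0.
trace(B) = a + d = -3 + 6 = 3.
det(B) = a*d - b*c = (-3)*(6) - (-2)*(10) = -18 + 20 = 2.
Characteristic equation: λ² - (3)λ + (2) = 0.
Discriminant = (3)² - 4*(2) = 9 - 8 = 1.
λ = (3 ± √1) / 2 = (3 ± 1) / 2 = 1, 2.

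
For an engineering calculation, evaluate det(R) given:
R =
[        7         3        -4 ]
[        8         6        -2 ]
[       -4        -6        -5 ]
det(R) = -54

Expand along row 0 (cofactor expansion): det(R) = a*(e*i - f*h) - b*(d*i - f*g) + c*(d*h - e*g), where the 3×3 is [[a, b, c], [d, e, f], [g, h, i]].
Minor M_00 = (6)*(-5) - (-2)*(-6) = -30 - 12 = -42.
Minor M_01 = (8)*(-5) - (-2)*(-4) = -40 - 8 = -48.
Minor M_02 = (8)*(-6) - (6)*(-4) = -48 + 24 = -24.
det(R) = (7)*(-42) - (3)*(-48) + (-4)*(-24) = -294 + 144 + 96 = -54.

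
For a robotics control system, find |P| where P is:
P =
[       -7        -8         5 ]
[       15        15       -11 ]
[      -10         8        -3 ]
det(P) = -191

Expand along row 0 (cofactor expansion): det(P) = a*(e*i - f*h) - b*(d*i - f*g) + c*(d*h - e*g), where the 3×3 is [[a, b, c], [d, e, f], [g, h, i]].
Minor M_00 = (15)*(-3) - (-11)*(8) = -45 + 88 = 43.
Minor M_01 = (15)*(-3) - (-11)*(-10) = -45 - 110 = -155.
Minor M_02 = (15)*(8) - (15)*(-10) = 120 + 150 = 270.
det(P) = (-7)*(43) - (-8)*(-155) + (5)*(270) = -301 - 1240 + 1350 = -191.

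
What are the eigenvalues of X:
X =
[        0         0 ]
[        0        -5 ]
λ = -5, 0

Solve det(X - λI) = 0. For a 2×2 matrix the characteristic equation is λ² - (trace)λ + det = 0.
trace(X) = a + d = 0 - 5 = -5.
det(X) = a*d - b*c = (0)*(-5) - (0)*(0) = 0 - 0 = 0.
Characteristic equation: λ² - (-5)λ + (0) = 0.
Discriminant = (-5)² - 4*(0) = 25 - 0 = 25.
λ = (-5 ± √25) / 2 = (-5 ± 5) / 2 = -5, 0.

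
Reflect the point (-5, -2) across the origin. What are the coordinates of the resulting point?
(5, 2)

Reflection across origin: (-5, -2) → (5, 2)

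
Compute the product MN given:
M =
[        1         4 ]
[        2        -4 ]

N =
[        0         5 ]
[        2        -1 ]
MN =
[        8         1 ]
[       -8        14 ]

Matrix multiplication: (MN)[i][j] = sum over k of M[i][k] * N[k][j].
  (MN)[0][0] = (1)*(0) + (4)*(2) = 8
  (MN)[0][1] = (1)*(5) + (4)*(-1) = 1
  (MN)[1][0] = (2)*(0) + (-4)*(2) = -8
  (MN)[1][1] = (2)*(5) + (-4)*(-1) = 14
MN =
[        8         1 ]
[       -8        14 ]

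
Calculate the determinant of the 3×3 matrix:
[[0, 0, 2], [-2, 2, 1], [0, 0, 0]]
0

Expansion along first row:
det = 0·det([[2,1],[0,0]]) - 0·det([[-2,1],[0,0]]) + 2·det([[-2,2],[0,0]])
    = 0·(2·0 - 1·0) - 0·(-2·0 - 1·0) + 2·(-2·0 - 2·0)
    = 0·0 - 0·0 + 2·0
    = 0 + 0 + 0 = 0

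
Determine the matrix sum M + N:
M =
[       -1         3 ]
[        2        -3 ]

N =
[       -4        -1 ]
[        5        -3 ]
M + N =
[       -5         2 ]
[        7        -6 ]

Matrix addition is elementwise: (M+N)[i][j] = M[i][j] + N[i][j].
  (M+N)[0][0] = (-1) + (-4) = -5
  (M+N)[0][1] = (3) + (-1) = 2
  (M+N)[1][0] = (2) + (5) = 7
  (M+N)[1][1] = (-3) + (-3) = -6
M + N =
[       -5         2 ]
[        7        -6 ]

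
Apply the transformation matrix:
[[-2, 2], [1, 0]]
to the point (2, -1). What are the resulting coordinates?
(-6, 2)

Matrix multiplication:
[[-2, 2], [1, 0]] × [2, -1]ᵀ
= [-2×2 + 2×-1, 1×2 + 0×-1]ᵀ
= [-6.0000, 2.0000]ᵀ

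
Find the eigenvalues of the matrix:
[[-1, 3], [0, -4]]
λ = -4 and λ = -1

Characteristic equation: det(A - λI) = 0
λ² - (trace)λ + (det) = 0
λ² - (-5)λ + (4) = 0
λ² + 5λ + 4 = 0
Solving: λ = -4, -1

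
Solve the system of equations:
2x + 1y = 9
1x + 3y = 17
x = 2, y = 5

Use elimination (row reduction):
Equation 1: 2x + 1y = 9.
Equation 2: 1x + 3y = 17.
Multiply Eq1 by 1 and Eq2 by 2: 2x + 1y = 9;  2x + 6y = 34.
Subtract: (5)y = 25, so y = 5.
Back-substitute into Eq1: 2x + 1*(5) = 9, so x = 2.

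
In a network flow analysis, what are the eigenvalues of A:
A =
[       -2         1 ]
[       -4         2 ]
λ = 0, 0

Solve det(A - λI) = 0. For a 2×2 matrix the characteristic equation is λ² - (trace)λ + det = 0.
trace(A) = a + d = -2 + 2 = 0.
det(A) = a*d - b*c = (-2)*(2) - (1)*(-4) = -4 + 4 = 0.
Characteristic equation: λ² - (0)λ + (0) = 0.
Discriminant = (0)² - 4*(0) = 0 - 0 = 0.
λ = (0 ± √0) / 2 = (0 ± 0) / 2 = 0, 0.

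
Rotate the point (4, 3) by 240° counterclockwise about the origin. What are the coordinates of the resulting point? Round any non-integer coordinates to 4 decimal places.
(0.5981, -4.9641)

Rotation matrix R(θ) = [[cos θ, -sin θ], [sin θ, cos θ]]; for θ = 240°:
R = [[-1/2, √3/2], [-√3/2, -1/2]]
Result: R × [4, 3]ᵀ = [-1/2·4 + (√3/2)·3, -√3/2·4 + (-1/2)·3]ᵀ = (0.5981, -4.9641)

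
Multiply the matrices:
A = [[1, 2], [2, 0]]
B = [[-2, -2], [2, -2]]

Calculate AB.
[[2, -6], [-4, -4]]

Each entry (i,j) of AB = sum over k of A[i][k]*B[k][j].
(AB)[0][0] = (1)*(-2) + (2)*(2) = 2
(AB)[0][1] = (1)*(-2) + (2)*(-2) = -6
(AB)[1][0] = (2)*(-2) + (0)*(2) = -4
(AB)[1][1] = (2)*(-2) + (0)*(-2) = -4
AB = [[2, -6], [-4, -4]]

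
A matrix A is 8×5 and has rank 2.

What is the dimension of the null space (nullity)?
3

The rank-nullity theorem for an m×n matrix states:
rank(A) + nullity(A) = n (the number of columns).
Here n = 5 and rank(A) = 2, so nullity(A) = 5 - 2 = 3.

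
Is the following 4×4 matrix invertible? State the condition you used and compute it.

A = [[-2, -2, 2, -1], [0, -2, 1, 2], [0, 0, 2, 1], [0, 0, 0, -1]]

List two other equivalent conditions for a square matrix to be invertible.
Yes, invertible; det(A) = -8 ≠ 0. Equivalent conditions: rank(A) = 4; Ax = 0 has only the trivial solution; 0 is not an eigenvalue; the columns of A are linearly independent.

To check invertibility, compute det(A).
The given matrix is triangular, so det(A) equals the product of its diagonal entries = -8 ≠ 0.
Since det(A) ≠ 0, A is invertible.
Equivalent conditions for a square matrix A to be invertible:
- rank(A) = 4 (full rank).
- The homogeneous system Ax = 0 has only the trivial solution x = 0.
- 0 is not an eigenvalue of A.
- The columns (equivalently rows) of A are linearly independent.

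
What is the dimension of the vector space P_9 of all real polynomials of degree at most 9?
Dimension = 10

A polynomial of degree at most 9 can be written as a₀ + a₁x + a₂x² + … + a_9x^9, with 10 free coefficients a₀, …, a_9.
The set {1, x, x², …, x^9} is a basis: it spans P_9 (every such polynomial is a linear combination of these) and is linearly independent (a polynomial is zero iff all its coefficients are zero).
Therefore dim(P_9) = 9 + 1 = 10.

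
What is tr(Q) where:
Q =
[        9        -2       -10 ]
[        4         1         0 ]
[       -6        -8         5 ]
tr(Q) = 9 + 1 + 5 = 15

The trace of a square matrix is the sum of its diagonal entries.
Diagonal entries of Q: Q[0][0] = 9, Q[1][1] = 1, Q[2][2] = 5.
tr(Q) = 9 + 1 + 5 = 15.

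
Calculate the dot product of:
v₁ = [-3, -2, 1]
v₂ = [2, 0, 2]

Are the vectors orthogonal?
-4, No

The dot product is the sum of products of corresponding components.
v₁·v₂ = (-3)*(2) + (-2)*(0) + (1)*(2) = -6 + 0 + 2 = -4.
Two vectors are orthogonal iff their dot product is 0; here the dot product is -4, so the vectors are not orthogonal.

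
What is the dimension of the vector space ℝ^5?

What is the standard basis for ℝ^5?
Dimension = 5; standard basis = {e_1, e_2, e_3, e_4, e_5}

ℝ^5 is the space of 5-tuples of real numbers; its dimension is 5.
The standard basis consists of 5 vectors: e_1, e_2, e_3, e_4, e_5, where e_i is the vector with 1 in position i and 0 elsewhere.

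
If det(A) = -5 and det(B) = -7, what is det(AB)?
35

Use the multiplicative property of determinants: det(AB) = det(A)*det(B).
det(AB) = (-5)*(-7) = 35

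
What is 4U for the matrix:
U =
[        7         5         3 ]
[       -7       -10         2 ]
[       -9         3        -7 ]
4U =
[       28        20        12 ]
[      -28       -40         8 ]
[      -36        12       -28 ]

Scalar multiplication is elementwise: (4U)[i][j] = 4 * U[i][j].
  (4U)[0][0] = 4 * (7) = 28
  (4U)[0][1] = 4 * (5) = 20
  (4U)[0][2] = 4 * (3) = 12
  (4U)[1][0] = 4 * (-7) = -28
  (4U)[1][1] = 4 * (-10) = -40
  (4U)[1][2] = 4 * (2) = 8
  (4U)[2][0] = 4 * (-9) = -36
  (4U)[2][1] = 4 * (3) = 12
  (4U)[2][2] = 4 * (-7) = -28
4U =
[       28        20        12 ]
[      -28       -40         8 ]
[      -36        12       -28 ]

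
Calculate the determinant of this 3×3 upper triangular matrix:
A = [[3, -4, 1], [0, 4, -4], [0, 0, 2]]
24

The determinant of a triangular matrix is the product of its diagonal entries (the off-diagonal entries above the diagonal do not affect it).
det(A) = (3) * (4) * (2) = 24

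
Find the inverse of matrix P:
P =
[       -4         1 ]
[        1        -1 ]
det(P) = 3
P⁻¹ =
[     -1/3      -1/3 ]
[     -1/3      -4/3 ]

For a 2×2 matrix P = [[a, b], [c, d]] with det(P) ≠ 0, P⁻¹ = (1/det(P)) * [[d, -b], [-c, a]].
det(P) = (-4)*(-1) - (1)*(1) = 4 - 1 = 3.
P⁻¹ = (1/3) * [[-1, -1], [-1, -4]].
Dividing each entry by 3 and reducing:
P⁻¹ =
[     -1/3      -1/3 ]
[     -1/3      -4/3 ]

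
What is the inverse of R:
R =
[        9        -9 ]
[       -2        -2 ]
det(R) = -36
R⁻¹ =
[     1/18      -1/4 ]
[    -1/18      -1/4 ]

For a 2×2 matrix R = [[a, b], [c, d]] with det(R) ≠ 0, R⁻¹ = (1/det(R)) * [[d, -b], [-c, a]].
det(R) = (9)*(-2) - (-9)*(-2) = -18 - 18 = -36.
R⁻¹ = (1/-36) * [[-2, 9], [2, 9]].
Dividing each entry by -36 and reducing:
R⁻¹ =
[     1/18      -1/4 ]
[    -1/18      -1/4 ]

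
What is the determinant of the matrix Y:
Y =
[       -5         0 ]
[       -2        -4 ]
det(Y) = 20

For a 2×2 matrix [[a, b], [c, d]], det = a*d - b*c.
det(Y) = (-5)*(-4) - (0)*(-2) = 20 - 0 = 20.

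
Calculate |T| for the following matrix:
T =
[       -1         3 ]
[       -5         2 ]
det(T) = 13

For a 2×2 matrix [[a, b], [c, d]], det = a*d - b*c.
det(T) = (-1)*(2) - (3)*(-5) = -2 + 15 = 13.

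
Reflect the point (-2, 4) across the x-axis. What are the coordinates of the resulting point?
(-2, -4)

Reflection across x-axis: (-2, 4) → (-2, -4)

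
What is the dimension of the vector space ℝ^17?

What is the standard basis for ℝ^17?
Dimension = 17; standard basis = {e_1, e_2, e_3, …, e_17}

ℝ^17 is the space of 17-tuples of real numbers; its dimension is 17.
The standard basis consists of 17 vectors: e_1, e_2, e_3, …, e_17, where e_i is the vector with 1 in position i and 0 elsewhere.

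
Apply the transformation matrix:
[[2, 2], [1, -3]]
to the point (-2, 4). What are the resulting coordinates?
(4, -14)

Matrix multiplication:
[[2, 2], [1, -3]] × [-2, 4]ᵀ
= [2×-2 + 2×4, 1×-2 + -3×4]ᵀ
= [4.0000, -14.0000]ᵀ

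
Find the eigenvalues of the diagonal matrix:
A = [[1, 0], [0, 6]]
λ₁ = 1, λ₂ = 6

The characteristic polynomial of A is det(A - λI) = (1 - λ)(6 - λ) = 0.
The roots are λ = 1 and λ = 6, so the eigenvalues are the diagonal entries.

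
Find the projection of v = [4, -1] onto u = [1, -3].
[7/10, -21/10]

The projection of v onto u is proj_u(v) = ((v·u) / (u·u)) · u.
v·u = (4)*(1) + (-1)*(-3) = 7.
u·u = (1)*(1) + (-3)*(-3) = 10.
coefficient = 7 / 10 = 7/10.
proj_u(v) = 7/10 · [1, -3] = [7/10, -21/10].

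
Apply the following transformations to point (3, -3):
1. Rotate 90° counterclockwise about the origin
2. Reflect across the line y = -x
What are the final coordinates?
(-3, -3)

Step 1: Rotate 90° → (3, 3)
Step 2: Reflect across the line y = -x → (-3, -3)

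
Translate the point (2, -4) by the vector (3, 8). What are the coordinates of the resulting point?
(5, 4)

Translation by (3, 8):
x' = 2 + 3 = 5
y' = -4 + 8 = 4
Homogeneous matrix: [[1, 0, 3], [0, 1, 8], [0, 0, 1]]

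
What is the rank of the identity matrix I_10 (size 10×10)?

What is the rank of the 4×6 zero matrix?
rank(I_10) = 10, rank(0) = 0

The identity I_10 has 10 columns that are the standard basis vectors e_1, …, e_10. These are linearly independent, so all 10 columns are pivots and rank(I_10) = 10.
The 4×6 zero matrix has every entry zero, so every row is the zero row and there are no pivots; rank(0) = 0.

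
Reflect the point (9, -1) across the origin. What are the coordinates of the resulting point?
(-9, 1)

Reflection across origin: (9, -1) → (-9, 1)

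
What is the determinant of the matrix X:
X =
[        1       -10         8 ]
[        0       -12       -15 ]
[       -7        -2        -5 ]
det(X) = -1692

Expand along row 0 (cofactor expansion): det(X) = a*(e*i - f*h) - b*(d*i - f*g) + c*(d*h - e*g), where the 3×3 is [[a, b, c], [d, e, f], [g, h, i]].
Minor M_00 = (-12)*(-5) - (-15)*(-2) = 60 - 30 = 30.
Minor M_01 = (0)*(-5) - (-15)*(-7) = 0 - 105 = -105.
Minor M_02 = (0)*(-2) - (-12)*(-7) = 0 - 84 = -84.
det(X) = (1)*(30) - (-10)*(-105) + (8)*(-84) = 30 - 1050 - 672 = -1692.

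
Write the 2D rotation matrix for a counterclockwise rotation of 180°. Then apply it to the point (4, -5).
R = [[-1, 0], [0, -1]]; R·(4, -5) = (-4, 5)

Rotation matrix formula: R(θ) = [[cos θ, -sin θ], [sin θ, cos θ]]
For θ = 180°:
cos(180°) = -1
sin(180°) = 0
R = [[-1, 0], [0, -1]]
Apply to (4, -5): [-1·4 + (0)·-5, 0·4 + -1·-5] = (-4, 5)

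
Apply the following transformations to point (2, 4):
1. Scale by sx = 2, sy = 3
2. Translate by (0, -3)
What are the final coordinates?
(4, 9)

Step 1: Scale (2, 4) by (sx, sy) = (2, 3) → (4, 12)
Step 2: Translate by (0, -3) → (4, 9)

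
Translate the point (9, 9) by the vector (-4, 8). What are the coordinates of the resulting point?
(5, 17)

Translation by (-4, 8):
x' = 9 + -4 = 5
y' = 9 + 8 = 17
Homogeneous matrix: [[1, 0, -4], [0, 1, 8], [0, 0, 1]]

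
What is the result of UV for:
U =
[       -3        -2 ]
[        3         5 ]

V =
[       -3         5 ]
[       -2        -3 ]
UV =
[       13        -9 ]
[      -19         0 ]

Matrix multiplication: (UV)[i][j] = sum over k of U[i][k] * V[k][j].
  (UV)[0][0] = (-3)*(-3) + (-2)*(-2) = 13
  (UV)[0][1] = (-3)*(5) + (-2)*(-3) = -9
  (UV)[1][0] = (3)*(-3) + (5)*(-2) = -19
  (UV)[1][1] = (3)*(5) + (5)*(-3) = 0
UV =
[       13        -9 ]
[      -19         0 ]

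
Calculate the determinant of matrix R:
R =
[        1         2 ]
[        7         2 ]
det(R) = -12

For a 2×2 matrix [[a, b], [c, d]], det = a*d - b*c.
det(R) = (1)*(2) - (2)*(7) = 2 - 14 = -12.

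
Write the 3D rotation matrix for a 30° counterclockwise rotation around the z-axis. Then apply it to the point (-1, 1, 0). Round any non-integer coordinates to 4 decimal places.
R = [[√3/2, -1/2, 0], [1/2, √3/2, 0], [0, 0, 1]]; R·(-1, 1, 0) = (-1.3660, 0.3660, 0.0000)

Rotation matrix for 30° around z-axis:
cos(30°) = √3/2, sin(30°) = 1/2
R = [[√3/2, -1/2, 0], [1/2, √3/2, 0], [0, 0, 1]]
Apply to (-1, 1, 0): R·[-1, 1, 0]ᵀ = (-1.3660, 0.3660, 0.0000)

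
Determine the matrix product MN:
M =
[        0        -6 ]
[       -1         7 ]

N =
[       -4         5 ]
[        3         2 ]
MN =
[      -18       -12 ]
[       25         9 ]

Matrix multiplication: (MN)[i][j] = sum over k of M[i][k] * N[k][j].
  (MN)[0][0] = (0)*(-4) + (-6)*(3) = -18
  (MN)[0][1] = (0)*(5) + (-6)*(2) = -12
  (MN)[1][0] = (-1)*(-4) + (7)*(3) = 25
  (MN)[1][1] = (-1)*(5) + (7)*(2) = 9
MN =
[      -18       -12 ]
[       25         9 ]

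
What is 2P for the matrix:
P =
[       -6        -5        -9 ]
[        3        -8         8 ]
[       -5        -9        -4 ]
2P =
[      -12       -10       -18 ]
[        6       -16        16 ]
[      -10       -18        -8 ]

Scalar multiplication is elementwise: (2P)[i][j] = 2 * P[i][j].
  (2P)[0][0] = 2 * (-6) = -12
  (2P)[0][1] = 2 * (-5) = -10
  (2P)[0][2] = 2 * (-9) = -18
  (2P)[1][0] = 2 * (3) = 6
  (2P)[1][1] = 2 * (-8) = -16
  (2P)[1][2] = 2 * (8) = 16
  (2P)[2][0] = 2 * (-5) = -10
  (2P)[2][1] = 2 * (-9) = -18
  (2P)[2][2] = 2 * (-4) = -8
2P =
[      -12       -10       -18 ]
[        6       -16        16 ]
[      -10       -18        -8 ]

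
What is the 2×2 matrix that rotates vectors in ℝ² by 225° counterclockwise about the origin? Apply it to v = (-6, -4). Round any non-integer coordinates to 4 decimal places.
R = [[-√2/2, √2/2], [-√2/2, -√2/2]]; R·v = (1.4142, 7.0711)

A counterclockwise rotation by angle θ in ℝ² has matrix R(θ) = [[cos θ, -sin θ], [sin θ, cos θ]].
For θ = 225°: cos θ = -√2/2, sin θ = -√2/2.
R(225°) = [[-√2/2, √2/2], [-√2/2, -√2/2]].
R·v = [-√2/2·-6 + (√2/2)·-4, -√2/2·-6 + -√2/2·-4] = (1.4142, 7.0711).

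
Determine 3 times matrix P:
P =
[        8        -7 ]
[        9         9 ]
3P =
[       24       -21 ]
[       27        27 ]

Scalar multiplication is elementwise: (3P)[i][j] = 3 * P[i][j].
  (3P)[0][0] = 3 * (8) = 24
  (3P)[0][1] = 3 * (-7) = -21
  (3P)[1][0] = 3 * (9) = 27
  (3P)[1][1] = 3 * (9) = 27
3P =
[       24       -21 ]
[       27        27 ]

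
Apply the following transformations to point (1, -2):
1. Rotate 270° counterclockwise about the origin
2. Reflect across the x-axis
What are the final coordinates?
(-2, 1)

Step 1: Rotate 270° → (-2, -1)
Step 2: Reflect across the x-axis → (-2, 1)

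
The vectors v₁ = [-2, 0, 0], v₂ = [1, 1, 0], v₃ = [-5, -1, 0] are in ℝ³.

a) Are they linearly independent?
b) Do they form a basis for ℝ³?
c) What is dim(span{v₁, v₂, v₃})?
Not independent, not a basis, dim(span) = 2

Check whether v₃ can be written as a linear combination of v₁ and v₂.
v₃ = (2)·v₁ + (-1)·v₂ = [-5, -1, 0], so the three vectors are linearly dependent.
Thus they do not form a basis for ℝ³, and dim(span{v₁, v₂, v₃}) = 2 (spanned by v₁ and v₂).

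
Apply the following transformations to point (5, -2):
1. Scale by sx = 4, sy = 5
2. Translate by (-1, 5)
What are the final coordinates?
(19, -5)

Step 1: Scale (5, -2) by (sx, sy) = (4, 5) → (20, -10)
Step 2: Translate by (-1, 5) → (19, -5)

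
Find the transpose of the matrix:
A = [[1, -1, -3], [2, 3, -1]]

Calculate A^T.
[[1, 2], [-1, 3], [-3, -1]]

The transpose sends entry (i,j) to (j,i); rows become columns.
Row 0 of A: [1, -1, -3] -> column 0 of A^T.
Row 1 of A: [2, 3, -1] -> column 1 of A^T.
A^T = [[1, 2], [-1, 3], [-3, -1]]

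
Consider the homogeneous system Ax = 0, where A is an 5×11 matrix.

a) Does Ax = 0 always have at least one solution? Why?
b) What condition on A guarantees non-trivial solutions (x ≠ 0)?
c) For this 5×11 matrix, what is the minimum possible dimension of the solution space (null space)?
a) Yes, x = 0 is always a solution. b) When A has linearly dependent columns (rank < n). c) Minimum nullity = 6.

a) x = 0 satisfies A·0 = 0, so the zero vector is always a solution.
b) Non-trivial solutions exist iff the columns of A are linearly dependent, equivalently rank(A) < n (the number of columns).
c) By rank-nullity, rank(A) + nullity(A) = n = 11. Since A has only 5 rows, rank(A) ≤ 5, so nullity(A) ≥ 11 - 5 = 6.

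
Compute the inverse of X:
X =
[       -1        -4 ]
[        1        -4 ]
det(X) = 8
X⁻¹ =
[     -1/2       1/2 ]
[     -1/8      -1/8 ]

For a 2×2 matrix X = [[a, b], [c, d]] with det(X) ≠ 0, X⁻¹ = (1/det(X)) * [[d, -b], [-c, a]].
det(X) = (-1)*(-4) - (-4)*(1) = 4 + 4 = 8.
X⁻¹ = (1/8) * [[-4, 4], [-1, -1]].
Dividing each entry by 8 and reducing:
X⁻¹ =
[     -1/2       1/2 ]
[     -1/8      -1/8 ]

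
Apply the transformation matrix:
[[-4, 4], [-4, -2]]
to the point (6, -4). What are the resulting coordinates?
(-40, -16)

Matrix multiplication:
[[-4, 4], [-4, -2]] × [6, -4]ᵀ
= [-4×6 + 4×-4, -4×6 + -2×-4]ᵀ
= [-40.0000, -16.0000]ᵀ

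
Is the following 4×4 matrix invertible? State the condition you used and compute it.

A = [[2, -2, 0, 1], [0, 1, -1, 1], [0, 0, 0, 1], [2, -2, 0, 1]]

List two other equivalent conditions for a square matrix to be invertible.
No, not invertible; det(A) = 0 (two rows are equal, so the rows are linearly dependent). Equivalent conditions (failing for this A): rank(A) < 4; Ax = 0 has non-trivial solutions; 0 is an eigenvalue; the columns are linearly dependent.

To check invertibility, compute det(A).
In this matrix, row 0 and the last row are identical, so one row is a scalar multiple of another and the rows are linearly dependent.
A matrix with linearly dependent rows has det = 0 and is not invertible.
Equivalent failed conditions:
- rank(A) < 4.
- Ax = 0 has non-trivial solutions.
- 0 is an eigenvalue.
- The columns are linearly dependent.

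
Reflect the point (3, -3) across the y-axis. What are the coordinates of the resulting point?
(-3, -3)

Reflection across y-axis: (3, -3) → (-3, -3)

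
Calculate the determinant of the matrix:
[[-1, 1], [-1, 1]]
0

For a 2×2 matrix [[a, b], [c, d]], det = ad - bc
det = (-1)(1) - (1)(-1) = -1 - -1 = 0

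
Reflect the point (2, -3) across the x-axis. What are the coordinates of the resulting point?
(2, 3)

Reflection across x-axis: (2, -3) → (2, 3)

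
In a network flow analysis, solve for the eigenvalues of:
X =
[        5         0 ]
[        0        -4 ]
λ = -4, 5

Solve det(X - λI) = 0. For a 2×2 matrix the characteristic equation is λ² - (trace)λ + det = 0.
trace(X) = a + d = 5 - 4 = 1.
det(X) = a*d - b*c = (5)*(-4) - (0)*(0) = -20 - 0 = -20.
Characteristic equation: λ² - (1)λ + (-20) = 0.
Discriminant = (1)² - 4*(-20) = 1 + 80 = 81.
λ = (1 ± √81) / 2 = (1 ± 9) / 2 = -4, 5.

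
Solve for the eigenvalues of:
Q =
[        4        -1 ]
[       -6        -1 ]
λ = -2, 5

Solve det(Q - λI) = 0. For a 2×2 matrix the characteristic equation is λ² - (trace)λ + det = 0.
trace(Q) = a + d = 4 - 1 = 3.
det(Q) = a*d - b*c = (4)*(-1) - (-1)*(-6) = -4 - 6 = -10.
Characteristic equation: λ² - (3)λ + (-10) = 0.
Discriminant = (3)² - 4*(-10) = 9 + 40 = 49.
λ = (3 ± √49) / 2 = (3 ± 7) / 2 = -2, 5.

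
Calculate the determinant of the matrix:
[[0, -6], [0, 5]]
0

For a 2×2 matrix [[a, b], [c, d]], det = ad - bc
det = (0)(5) - (-6)(0) = 0 - 0 = 0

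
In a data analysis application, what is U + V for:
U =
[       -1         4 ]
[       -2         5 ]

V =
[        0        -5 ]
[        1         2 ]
U + V =
[       -1        -1 ]
[       -1         7 ]

Matrix addition is elementwise: (U+V)[i][j] = U[i][j] + V[i][j].
  (U+V)[0][0] = (-1) + (0) = -1
  (U+V)[0][1] = (4) + (-5) = -1
  (U+V)[1][0] = (-2) + (1) = -1
  (U+V)[1][1] = (5) + (2) = 7
U + V =
[       -1        -1 ]
[       -1         7 ]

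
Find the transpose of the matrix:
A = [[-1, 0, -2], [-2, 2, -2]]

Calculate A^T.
[[-1, -2], [0, 2], [-2, -2]]

The transpose sends entry (i,j) to (j,i); rows become columns.
Row 0 of A: [-1, 0, -2] -> column 0 of A^T.
Row 1 of A: [-2, 2, -2] -> column 1 of A^T.
A^T = [[-1, -2], [0, 2], [-2, -2]]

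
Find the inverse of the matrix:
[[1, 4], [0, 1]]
[[1, -4], [0, 1]]

For [[a,b],[c,d]], inverse = (1/det)·[[d,-b],[-c,a]]
det = 1·1 - 4·0 = 1
Inverse = (1/1)·[[1, -4], [0, 1]]
        = [[1, -4], [0, 1]]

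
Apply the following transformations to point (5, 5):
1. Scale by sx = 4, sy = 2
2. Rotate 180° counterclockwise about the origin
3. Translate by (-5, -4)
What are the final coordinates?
(-25, -14)

Step 1: Scale → (20, 10)
Step 2: Rotate 180° → (-20, -10)
Step 3: Translate → (-25, -14)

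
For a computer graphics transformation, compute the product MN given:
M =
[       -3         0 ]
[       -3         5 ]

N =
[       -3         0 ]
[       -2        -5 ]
MN =
[        9         0 ]
[       -1       -25 ]

Matrix multiplication: (MN)[i][j] = sum over k of M[i][k] * N[k][j].
  (MN)[0][0] = (-3)*(-3) + (0)*(-2) = 9
  (MN)[0][1] = (-3)*(0) + (0)*(-5) = 0
  (MN)[1][0] = (-3)*(-3) + (5)*(-2) = -1
  (MN)[1][1] = (-3)*(0) + (5)*(-5) = -25
MN =
[        9         0 ]
[       -1       -25 ]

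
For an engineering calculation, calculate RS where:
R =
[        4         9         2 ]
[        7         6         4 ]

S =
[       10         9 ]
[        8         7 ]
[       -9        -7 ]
RS =
[       94        85 ]
[       82        77 ]

Matrix multiplication: (RS)[i][j] = sum over k of R[i][k] * S[k][j].
  (RS)[0][0] = (4)*(10) + (9)*(8) + (2)*(-9) = 94
  (RS)[0][1] = (4)*(9) + (9)*(7) + (2)*(-7) = 85
  (RS)[1][0] = (7)*(10) + (6)*(8) + (4)*(-9) = 82
  (RS)[1][1] = (7)*(9) + (6)*(7) + (4)*(-7) = 77
RS =
[       94        85 ]
[       82        77 ]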